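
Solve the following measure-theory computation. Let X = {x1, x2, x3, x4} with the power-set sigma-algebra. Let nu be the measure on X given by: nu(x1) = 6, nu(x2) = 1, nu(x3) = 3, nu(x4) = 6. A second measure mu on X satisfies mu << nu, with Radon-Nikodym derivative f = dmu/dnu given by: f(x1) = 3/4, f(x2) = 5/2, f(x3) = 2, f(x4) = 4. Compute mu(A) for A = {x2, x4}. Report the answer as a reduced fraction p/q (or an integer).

By the defining property of the Radon-Nikodym derivative, for every measurable set A,
  mu(A) = integral_A f dnu.
Since nu is a discrete measure concentrated on the atoms of X, the integral over A reduces to the sum
  mu(A) = sum_{x in A} f(x) * nu({x}).
Computing each term:
  x2: f(x2) * nu(x2) = 5/2 * 1 = 5/2.
  x4: f(x4) * nu(x4) = 4 * 6 = 24.
Summing: mu(A) = 5/2 + 24 = 53/2.

53/2


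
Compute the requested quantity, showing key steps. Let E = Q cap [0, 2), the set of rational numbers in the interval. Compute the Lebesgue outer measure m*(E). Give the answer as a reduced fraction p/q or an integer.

E = Q cap [0, 2) is a subset of Q, which is countable. Enumerate Q = {q_1, q_2, ...}; for any eps > 0, cover q_k by the open interval (q_k - eps/2^(k+1), q_k + eps/2^(k+1)), of length eps/2^k. The total cover length is sum_{k>=1} eps/2^k = eps. Hence m*(E) <= m*(Q) <= eps for every eps > 0, and since outer measure is non-negative, m*(E) = 0.

0


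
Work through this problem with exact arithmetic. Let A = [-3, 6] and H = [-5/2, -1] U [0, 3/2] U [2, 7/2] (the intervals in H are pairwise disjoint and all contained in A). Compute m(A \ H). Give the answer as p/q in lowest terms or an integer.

The ambient interval has length m(A) = 6 - (-3) = 9.
Since the holes are disjoint and sit inside A, by finite additivity
  m(H) = sum_i (b_i - a_i), and m(A \ H) = m(A) - m(H).
Computing the hole measures:
  m(H_1) = -1 - (-5/2) = 3/2.
  m(H_2) = 3/2 - 0 = 3/2.
  m(H_3) = 7/2 - 2 = 3/2.
Summed: m(H) = 3/2 + 3/2 + 3/2 = 9/2.
So m(A \ H) = 9 - 9/2 = 9/2.

9/2


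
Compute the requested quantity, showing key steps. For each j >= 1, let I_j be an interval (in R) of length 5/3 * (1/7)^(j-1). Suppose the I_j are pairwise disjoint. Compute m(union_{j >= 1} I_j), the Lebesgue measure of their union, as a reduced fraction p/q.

By countable additivity of the Lebesgue measure on pairwise disjoint measurable sets,
  m(union_{j >= 1} I_j) = sum_{j >= 1} m(I_j) = sum_{j >= 1} a * r^(j-1),
  with a = 5/3 and r = 1/7.
Since 0 < r = 1/7 < 1, the geometric series converges:
  sum_{j >= 1} a * r^(j-1) = a / (1 - r).
  = 5/3 / (1 - 1/7)
  = 5/3 / (6/7)
  = 35/18.

35/18


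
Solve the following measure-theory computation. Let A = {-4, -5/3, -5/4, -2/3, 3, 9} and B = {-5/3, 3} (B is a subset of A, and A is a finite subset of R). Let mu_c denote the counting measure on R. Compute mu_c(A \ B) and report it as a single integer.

Counting measure assigns mu_c(E) = |E| (number of elements) when E is finite. For B subset A, A \ B is the set of elements of A not in B, so |A \ B| = |A| - |B|.
|A| = 6, |B| = 2, so mu_c(A \ B) = 6 - 2 = 4.

4


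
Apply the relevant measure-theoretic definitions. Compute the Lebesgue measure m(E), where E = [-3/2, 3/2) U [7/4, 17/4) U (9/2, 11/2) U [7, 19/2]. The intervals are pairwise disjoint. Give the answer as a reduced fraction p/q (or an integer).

For pairwise disjoint intervals, m(union_i I_i) = sum_i m(I_i),
and m is invariant under swapping open/closed endpoints (single points have measure 0).
So m(E) = sum_i (b_i - a_i).
  I_1 has length 3/2 - (-3/2) = 3.
  I_2 has length 17/4 - 7/4 = 5/2.
  I_3 has length 11/2 - 9/2 = 1.
  I_4 has length 19/2 - 7 = 5/2.
Summing:
  m(E) = 3 + 5/2 + 1 + 5/2 = 9.

9


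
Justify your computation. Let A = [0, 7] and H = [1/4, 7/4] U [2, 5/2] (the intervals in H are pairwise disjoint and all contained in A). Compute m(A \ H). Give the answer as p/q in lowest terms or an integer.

The ambient interval has length m(A) = 7 - 0 = 7.
Since the holes are disjoint and sit inside A, by finite additivity
  m(H) = sum_i (b_i - a_i), and m(A \ H) = m(A) - m(H).
Computing the hole measures:
  m(H_1) = 7/4 - 1/4 = 3/2.
  m(H_2) = 5/2 - 2 = 1/2.
Summed: m(H) = 3/2 + 1/2 = 2.
So m(A \ H) = 7 - 2 = 5.

5


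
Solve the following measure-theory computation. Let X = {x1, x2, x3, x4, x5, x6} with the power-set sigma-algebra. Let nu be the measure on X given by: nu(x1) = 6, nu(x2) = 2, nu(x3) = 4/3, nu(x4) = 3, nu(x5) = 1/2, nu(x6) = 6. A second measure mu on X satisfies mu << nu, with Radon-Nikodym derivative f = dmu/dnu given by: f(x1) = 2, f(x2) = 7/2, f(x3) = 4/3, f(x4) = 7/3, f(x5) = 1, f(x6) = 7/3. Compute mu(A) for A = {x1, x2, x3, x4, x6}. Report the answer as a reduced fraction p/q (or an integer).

By the defining property of the Radon-Nikodym derivative, for every measurable set A,
  mu(A) = integral_A f dnu.
Since nu is a discrete measure concentrated on the atoms of X, the integral over A reduces to the sum
  mu(A) = sum_{x in A} f(x) * nu({x}).
Computing each term:
  x1: f(x1) * nu(x1) = 2 * 6 = 12.
  x2: f(x2) * nu(x2) = 7/2 * 2 = 7.
  x3: f(x3) * nu(x3) = 4/3 * 4/3 = 16/9.
  x4: f(x4) * nu(x4) = 7/3 * 3 = 7.
  x6: f(x6) * nu(x6) = 7/3 * 6 = 14.
Summing: mu(A) = 12 + 7 + 16/9 + 7 + 14 = 376/9.

376/9


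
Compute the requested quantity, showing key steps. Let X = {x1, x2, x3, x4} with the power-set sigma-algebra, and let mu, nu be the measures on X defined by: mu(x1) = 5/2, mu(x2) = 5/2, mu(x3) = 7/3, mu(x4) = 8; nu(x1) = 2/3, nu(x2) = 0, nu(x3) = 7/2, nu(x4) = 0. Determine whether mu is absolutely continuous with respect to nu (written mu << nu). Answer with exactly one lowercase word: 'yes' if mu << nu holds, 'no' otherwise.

mu << nu means: every nu-null measurable set is also mu-null; equivalently, for every atom x, if nu({x}) = 0 then mu({x}) = 0.
Checking each atom:
  x1: nu = 2/3 > 0 -> no constraint.
  x2: nu = 0, mu = 5/2 > 0 -> violates mu << nu.
  x3: nu = 7/2 > 0 -> no constraint.
  x4: nu = 0, mu = 8 > 0 -> violates mu << nu.
The atom(s) x2, x4 violate the condition (nu = 0 but mu > 0). Therefore mu is NOT absolutely continuous w.r.t. nu.

no


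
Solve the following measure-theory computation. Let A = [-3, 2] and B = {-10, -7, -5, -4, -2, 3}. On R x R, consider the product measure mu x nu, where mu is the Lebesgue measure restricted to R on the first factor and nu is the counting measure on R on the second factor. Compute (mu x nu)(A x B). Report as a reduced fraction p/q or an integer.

For a measurable rectangle A x B, the product measure satisfies
  (mu x nu)(A x B) = mu(A) * nu(B).
  mu(A) = 5.
  nu(B) = 6.
  (mu x nu)(A x B) = 5 * 6 = 30.

30


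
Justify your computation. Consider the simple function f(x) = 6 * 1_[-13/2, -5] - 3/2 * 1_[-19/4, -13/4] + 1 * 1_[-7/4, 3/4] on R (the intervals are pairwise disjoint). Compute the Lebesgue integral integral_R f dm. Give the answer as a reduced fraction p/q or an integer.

For a simple function f = sum_i c_i * 1_{A_i} with disjoint A_i,
  integral f dm = sum_i c_i * m(A_i).
Lengths of the A_i:
  m(A_1) = -5 - (-13/2) = 3/2.
  m(A_2) = -13/4 - (-19/4) = 3/2.
  m(A_3) = 3/4 - (-7/4) = 5/2.
Contributions c_i * m(A_i):
  (6) * (3/2) = 9.
  (-3/2) * (3/2) = -9/4.
  (1) * (5/2) = 5/2.
Total: 9 - 9/4 + 5/2 = 37/4.

37/4


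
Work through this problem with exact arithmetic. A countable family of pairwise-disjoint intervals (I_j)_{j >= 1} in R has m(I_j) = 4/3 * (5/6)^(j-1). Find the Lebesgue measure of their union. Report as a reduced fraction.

By countable additivity of the Lebesgue measure on pairwise disjoint measurable sets,
  m(union_{j >= 1} I_j) = sum_{j >= 1} m(I_j) = sum_{j >= 1} a * r^(j-1),
  with a = 4/3 and r = 5/6.
Since 0 < r = 5/6 < 1, the geometric series converges:
  sum_{j >= 1} a * r^(j-1) = a / (1 - r).
  = 4/3 / (1 - 5/6)
  = 4/3 / (1/6)
  = 8.

8


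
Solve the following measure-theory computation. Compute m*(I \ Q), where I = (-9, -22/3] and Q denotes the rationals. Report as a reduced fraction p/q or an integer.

The interval I = (-9, -22/3] has m(I) = -22/3 - (-9) = 5/3 (endpoints are measure-zero, so open/closed/half-open agree). Write I = (I cap Q) u (I \ Q). The rationals in I are countable, so m*(I cap Q) = 0 (cover each rational by intervals whose total length is arbitrarily small). By countable subadditivity m*(I) <= m*(I cap Q) + m*(I \ Q), hence m*(I \ Q) >= m(I) = 5/3. The reverse inequality m*(I \ Q) <= m*(I) = 5/3 is trivial since (I \ Q) is a subset of I. Therefore m*(I \ Q) = 5/3.

5/3


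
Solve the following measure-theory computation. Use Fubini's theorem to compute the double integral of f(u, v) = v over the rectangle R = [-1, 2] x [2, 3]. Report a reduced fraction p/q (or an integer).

f(u, v) is a tensor product of a function of u and a function of v, and both factors are bounded continuous (hence Lebesgue integrable) on the rectangle, so Fubini's theorem applies:
  integral_R f d(m x m) = (integral_a1^b1 1 du) * (integral_a2^b2 v dv).
Inner integral in u: integral_{-1}^{2} 1 du = (2^1 - (-1)^1)/1
  = 3.
Inner integral in v: integral_{2}^{3} v dv = (3^2 - 2^2)/2
  = 5/2.
Product: (3) * (5/2) = 15/2.

15/2


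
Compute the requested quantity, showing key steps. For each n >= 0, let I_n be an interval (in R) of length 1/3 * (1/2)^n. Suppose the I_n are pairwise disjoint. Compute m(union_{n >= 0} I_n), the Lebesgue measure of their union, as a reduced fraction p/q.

By countable additivity of the Lebesgue measure on pairwise disjoint measurable sets,
  m(union_{n >= 0} I_n) = sum_{n >= 0} m(I_n) = sum_{n >= 0} a * r^n,
  with a = 1/3 and r = 1/2.
Since 0 < r = 1/2 < 1, the geometric series converges:
  sum_{n >= 0} a * r^n = a / (1 - r).
  = 1/3 / (1 - 1/2)
  = 1/3 / (1/2)
  = 2/3.

2/3


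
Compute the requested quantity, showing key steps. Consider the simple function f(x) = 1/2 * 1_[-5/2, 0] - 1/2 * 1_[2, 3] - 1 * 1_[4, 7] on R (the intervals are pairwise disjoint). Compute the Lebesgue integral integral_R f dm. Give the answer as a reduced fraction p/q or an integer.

For a simple function f = sum_i c_i * 1_{A_i} with disjoint A_i,
  integral f dm = sum_i c_i * m(A_i).
Lengths of the A_i:
  m(A_1) = 0 - (-5/2) = 5/2.
  m(A_2) = 3 - 2 = 1.
  m(A_3) = 7 - 4 = 3.
Contributions c_i * m(A_i):
  (1/2) * (5/2) = 5/4.
  (-1/2) * (1) = -1/2.
  (-1) * (3) = -3.
Total: 5/4 - 1/2 - 3 = -9/4.

-9/4


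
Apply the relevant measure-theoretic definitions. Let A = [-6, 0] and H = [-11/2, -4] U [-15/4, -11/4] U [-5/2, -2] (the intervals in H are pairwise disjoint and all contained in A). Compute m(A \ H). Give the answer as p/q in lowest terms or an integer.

The ambient interval has length m(A) = 0 - (-6) = 6.
Since the holes are disjoint and sit inside A, by finite additivity
  m(H) = sum_i (b_i - a_i), and m(A \ H) = m(A) - m(H).
Computing the hole measures:
  m(H_1) = -4 - (-11/2) = 3/2.
  m(H_2) = -11/4 - (-15/4) = 1.
  m(H_3) = -2 - (-5/2) = 1/2.
Summed: m(H) = 3/2 + 1 + 1/2 = 3.
So m(A \ H) = 6 - 3 = 3.

3


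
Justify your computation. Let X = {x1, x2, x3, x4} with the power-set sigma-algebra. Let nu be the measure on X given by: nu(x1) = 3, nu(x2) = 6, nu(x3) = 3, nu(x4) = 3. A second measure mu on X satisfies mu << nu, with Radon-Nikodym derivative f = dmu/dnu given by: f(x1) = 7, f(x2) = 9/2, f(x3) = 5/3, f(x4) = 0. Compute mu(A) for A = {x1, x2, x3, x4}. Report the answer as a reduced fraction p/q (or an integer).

By the defining property of the Radon-Nikodym derivative, for every measurable set A,
  mu(A) = integral_A f dnu.
Since nu is a discrete measure concentrated on the atoms of X, the integral over A reduces to the sum
  mu(A) = sum_{x in A} f(x) * nu({x}).
Computing each term:
  x1: f(x1) * nu(x1) = 7 * 3 = 21.
  x2: f(x2) * nu(x2) = 9/2 * 6 = 27.
  x3: f(x3) * nu(x3) = 5/3 * 3 = 5.
  x4: f(x4) * nu(x4) = 0 * 3 = 0.
Summing: mu(A) = 21 + 27 + 5 + 0 = 53.

53


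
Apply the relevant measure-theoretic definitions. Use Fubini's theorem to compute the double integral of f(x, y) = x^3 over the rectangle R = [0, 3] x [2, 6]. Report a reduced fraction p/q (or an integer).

f(x, y) is a tensor product of a function of x and a function of y, and both factors are bounded continuous (hence Lebesgue integrable) on the rectangle, so Fubini's theorem applies:
  integral_R f d(m x m) = (integral_a1^b1 x^3 dx) * (integral_a2^b2 1 dy).
Inner integral in x: integral_{0}^{3} x^3 dx = (3^4 - 0^4)/4
  = 81/4.
Inner integral in y: integral_{2}^{6} 1 dy = (6^1 - 2^1)/1
  = 4.
Product: (81/4) * (4) = 81.

81


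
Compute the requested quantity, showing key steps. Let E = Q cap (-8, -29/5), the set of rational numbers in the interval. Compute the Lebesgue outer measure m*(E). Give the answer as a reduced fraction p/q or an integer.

E = Q cap (-8, -29/5) is a subset of Q, which is countable. Enumerate Q = {q_1, q_2, ...}; for any eps > 0, cover q_k by the open interval (q_k - eps/2^(k+1), q_k + eps/2^(k+1)), of length eps/2^k. The total cover length is sum_{k>=1} eps/2^k = eps. Hence m*(E) <= m*(Q) <= eps for every eps > 0, and since outer measure is non-negative, m*(E) = 0.

0


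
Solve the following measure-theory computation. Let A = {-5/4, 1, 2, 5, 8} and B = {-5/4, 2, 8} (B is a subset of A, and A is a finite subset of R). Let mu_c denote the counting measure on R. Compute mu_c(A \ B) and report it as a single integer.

Counting measure assigns mu_c(E) = |E| (number of elements) when E is finite. For B subset A, A \ B is the set of elements of A not in B, so |A \ B| = |A| - |B|.
|A| = 5, |B| = 3, so mu_c(A \ B) = 5 - 3 = 2.

2


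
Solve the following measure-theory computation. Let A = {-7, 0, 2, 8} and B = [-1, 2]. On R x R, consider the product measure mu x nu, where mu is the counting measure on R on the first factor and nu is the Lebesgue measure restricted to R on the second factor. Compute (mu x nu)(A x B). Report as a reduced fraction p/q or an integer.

For a measurable rectangle A x B, the product measure satisfies
  (mu x nu)(A x B) = mu(A) * nu(B).
  mu(A) = 4.
  nu(B) = 3.
  (mu x nu)(A x B) = 4 * 3 = 12.

12


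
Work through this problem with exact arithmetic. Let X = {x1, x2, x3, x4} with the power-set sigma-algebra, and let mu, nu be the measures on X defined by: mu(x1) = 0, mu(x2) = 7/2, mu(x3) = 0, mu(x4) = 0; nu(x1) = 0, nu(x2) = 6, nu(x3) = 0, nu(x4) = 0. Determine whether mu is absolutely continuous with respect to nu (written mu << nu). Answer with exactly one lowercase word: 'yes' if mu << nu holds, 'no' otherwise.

mu << nu means: every nu-null measurable set is also mu-null; equivalently, for every atom x, if nu({x}) = 0 then mu({x}) = 0.
Checking each atom:
  x1: nu = 0, mu = 0 -> consistent with mu << nu.
  x2: nu = 6 > 0 -> no constraint.
  x3: nu = 0, mu = 0 -> consistent with mu << nu.
  x4: nu = 0, mu = 0 -> consistent with mu << nu.
No atom violates the condition. Therefore mu << nu.

yes


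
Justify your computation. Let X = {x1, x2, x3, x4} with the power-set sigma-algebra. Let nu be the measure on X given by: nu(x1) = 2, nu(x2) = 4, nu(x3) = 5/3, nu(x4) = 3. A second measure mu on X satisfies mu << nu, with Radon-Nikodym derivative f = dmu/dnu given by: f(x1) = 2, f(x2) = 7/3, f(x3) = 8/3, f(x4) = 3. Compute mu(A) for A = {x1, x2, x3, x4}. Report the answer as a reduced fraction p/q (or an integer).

By the defining property of the Radon-Nikodym derivative, for every measurable set A,
  mu(A) = integral_A f dnu.
Since nu is a discrete measure concentrated on the atoms of X, the integral over A reduces to the sum
  mu(A) = sum_{x in A} f(x) * nu({x}).
Computing each term:
  x1: f(x1) * nu(x1) = 2 * 2 = 4.
  x2: f(x2) * nu(x2) = 7/3 * 4 = 28/3.
  x3: f(x3) * nu(x3) = 8/3 * 5/3 = 40/9.
  x4: f(x4) * nu(x4) = 3 * 3 = 9.
Summing: mu(A) = 4 + 28/3 + 40/9 + 9 = 241/9.

241/9


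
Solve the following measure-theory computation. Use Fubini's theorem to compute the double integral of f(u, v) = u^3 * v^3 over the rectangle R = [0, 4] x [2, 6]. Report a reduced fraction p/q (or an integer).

f(u, v) is a tensor product of a function of u and a function of v, and both factors are bounded continuous (hence Lebesgue integrable) on the rectangle, so Fubini's theorem applies:
  integral_R f d(m x m) = (integral_a1^b1 u^3 du) * (integral_a2^b2 v^3 dv).
Inner integral in u: integral_{0}^{4} u^3 du = (4^4 - 0^4)/4
  = 64.
Inner integral in v: integral_{2}^{6} v^3 dv = (6^4 - 2^4)/4
  = 320.
Product: (64) * (320) = 20480.

20480


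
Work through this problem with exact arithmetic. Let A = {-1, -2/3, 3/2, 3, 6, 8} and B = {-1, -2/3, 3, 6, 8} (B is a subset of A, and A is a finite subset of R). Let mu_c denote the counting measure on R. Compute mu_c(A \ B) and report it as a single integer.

Counting measure assigns mu_c(E) = |E| (number of elements) when E is finite. For B subset A, A \ B is the set of elements of A not in B, so |A \ B| = |A| - |B|.
|A| = 6, |B| = 5, so mu_c(A \ B) = 6 - 5 = 1.

1


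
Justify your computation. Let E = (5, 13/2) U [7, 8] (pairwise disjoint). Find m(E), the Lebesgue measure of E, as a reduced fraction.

For pairwise disjoint intervals, m(union_i I_i) = sum_i m(I_i),
and m is invariant under swapping open/closed endpoints (single points have measure 0).
So m(E) = sum_i (b_i - a_i).
  I_1 has length 13/2 - 5 = 3/2.
  I_2 has length 8 - 7 = 1.
Summing:
  m(E) = 3/2 + 1 = 5/2.

5/2


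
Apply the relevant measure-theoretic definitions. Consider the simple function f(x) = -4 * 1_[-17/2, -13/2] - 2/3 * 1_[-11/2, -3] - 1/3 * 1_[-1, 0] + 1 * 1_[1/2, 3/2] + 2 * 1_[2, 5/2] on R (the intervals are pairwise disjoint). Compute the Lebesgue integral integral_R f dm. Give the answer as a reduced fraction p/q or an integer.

For a simple function f = sum_i c_i * 1_{A_i} with disjoint A_i,
  integral f dm = sum_i c_i * m(A_i).
Lengths of the A_i:
  m(A_1) = -13/2 - (-17/2) = 2.
  m(A_2) = -3 - (-11/2) = 5/2.
  m(A_3) = 0 - (-1) = 1.
  m(A_4) = 3/2 - 1/2 = 1.
  m(A_5) = 5/2 - 2 = 1/2.
Contributions c_i * m(A_i):
  (-4) * (2) = -8.
  (-2/3) * (5/2) = -5/3.
  (-1/3) * (1) = -1/3.
  (1) * (1) = 1.
  (2) * (1/2) = 1.
Total: -8 - 5/3 - 1/3 + 1 + 1 = -8.

-8


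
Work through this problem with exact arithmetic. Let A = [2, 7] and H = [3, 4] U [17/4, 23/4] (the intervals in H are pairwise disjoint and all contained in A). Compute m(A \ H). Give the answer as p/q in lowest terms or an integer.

The ambient interval has length m(A) = 7 - 2 = 5.
Since the holes are disjoint and sit inside A, by finite additivity
  m(H) = sum_i (b_i - a_i), and m(A \ H) = m(A) - m(H).
Computing the hole measures:
  m(H_1) = 4 - 3 = 1.
  m(H_2) = 23/4 - 17/4 = 3/2.
Summed: m(H) = 1 + 3/2 = 5/2.
So m(A \ H) = 5 - 5/2 = 5/2.

5/2


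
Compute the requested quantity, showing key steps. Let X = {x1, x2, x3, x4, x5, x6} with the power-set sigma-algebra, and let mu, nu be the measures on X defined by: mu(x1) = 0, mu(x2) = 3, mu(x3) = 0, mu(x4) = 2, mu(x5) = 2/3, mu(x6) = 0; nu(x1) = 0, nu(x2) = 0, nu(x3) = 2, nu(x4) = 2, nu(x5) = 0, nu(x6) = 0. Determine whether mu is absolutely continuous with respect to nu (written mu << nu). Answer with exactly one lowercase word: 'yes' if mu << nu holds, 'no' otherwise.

mu << nu means: every nu-null measurable set is also mu-null; equivalently, for every atom x, if nu({x}) = 0 then mu({x}) = 0.
Checking each atom:
  x1: nu = 0, mu = 0 -> consistent with mu << nu.
  x2: nu = 0, mu = 3 > 0 -> violates mu << nu.
  x3: nu = 2 > 0 -> no constraint.
  x4: nu = 2 > 0 -> no constraint.
  x5: nu = 0, mu = 2/3 > 0 -> violates mu << nu.
  x6: nu = 0, mu = 0 -> consistent with mu << nu.
The atom(s) x2, x5 violate the condition (nu = 0 but mu > 0). Therefore mu is NOT absolutely continuous w.r.t. nu.

no


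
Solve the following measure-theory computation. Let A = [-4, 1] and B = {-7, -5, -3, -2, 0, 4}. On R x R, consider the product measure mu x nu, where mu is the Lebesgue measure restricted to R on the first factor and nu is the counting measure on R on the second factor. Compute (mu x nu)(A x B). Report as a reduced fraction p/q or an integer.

For a measurable rectangle A x B, the product measure satisfies
  (mu x nu)(A x B) = mu(A) * nu(B).
  mu(A) = 5.
  nu(B) = 6.
  (mu x nu)(A x B) = 5 * 6 = 30.

30


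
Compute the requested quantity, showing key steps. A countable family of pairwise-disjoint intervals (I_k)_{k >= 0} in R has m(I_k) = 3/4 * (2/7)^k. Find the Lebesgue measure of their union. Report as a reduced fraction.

By countable additivity of the Lebesgue measure on pairwise disjoint measurable sets,
  m(union_{k >= 0} I_k) = sum_{k >= 0} m(I_k) = sum_{k >= 0} a * r^k,
  with a = 3/4 and r = 2/7.
Since 0 < r = 2/7 < 1, the geometric series converges:
  sum_{k >= 0} a * r^k = a / (1 - r).
  = 3/4 / (1 - 2/7)
  = 3/4 / (5/7)
  = 21/20.

21/20


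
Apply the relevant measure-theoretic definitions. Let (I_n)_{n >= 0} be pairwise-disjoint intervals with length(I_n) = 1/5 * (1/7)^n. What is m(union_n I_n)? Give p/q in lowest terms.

By countable additivity of the Lebesgue measure on pairwise disjoint measurable sets,
  m(union_{n >= 0} I_n) = sum_{n >= 0} m(I_n) = sum_{n >= 0} a * r^n,
  with a = 1/5 and r = 1/7.
Since 0 < r = 1/7 < 1, the geometric series converges:
  sum_{n >= 0} a * r^n = a / (1 - r).
  = 1/5 / (1 - 1/7)
  = 1/5 / (6/7)
  = 7/30.

7/30


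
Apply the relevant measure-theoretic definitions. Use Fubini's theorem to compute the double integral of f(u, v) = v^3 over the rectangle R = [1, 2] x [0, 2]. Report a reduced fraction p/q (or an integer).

f(u, v) is a tensor product of a function of u and a function of v, and both factors are bounded continuous (hence Lebesgue integrable) on the rectangle, so Fubini's theorem applies:
  integral_R f d(m x m) = (integral_a1^b1 1 du) * (integral_a2^b2 v^3 dv).
Inner integral in u: integral_{1}^{2} 1 du = (2^1 - 1^1)/1
  = 1.
Inner integral in v: integral_{0}^{2} v^3 dv = (2^4 - 0^4)/4
  = 4.
Product: (1) * (4) = 4.

4


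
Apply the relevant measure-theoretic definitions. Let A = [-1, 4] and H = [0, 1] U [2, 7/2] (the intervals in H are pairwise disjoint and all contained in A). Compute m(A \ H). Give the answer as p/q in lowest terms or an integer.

The ambient interval has length m(A) = 4 - (-1) = 5.
Since the holes are disjoint and sit inside A, by finite additivity
  m(H) = sum_i (b_i - a_i), and m(A \ H) = m(A) - m(H).
Computing the hole measures:
  m(H_1) = 1 - 0 = 1.
  m(H_2) = 7/2 - 2 = 3/2.
Summed: m(H) = 1 + 3/2 = 5/2.
So m(A \ H) = 5 - 5/2 = 5/2.

5/2


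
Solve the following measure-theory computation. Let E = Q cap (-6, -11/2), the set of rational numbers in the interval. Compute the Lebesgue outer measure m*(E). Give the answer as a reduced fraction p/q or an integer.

Q cap (-6, -11/2) is countable; list its elements as q_1, q_2, ... . Fix eps > 0 and cover the k-th point by an interval of length eps * 2^(-k). The cover has total length eps * sum_{k>=1} 2^(-k) = eps, so by definition of outer measure m*(Q cap (-6, -11/2)) <= eps. Since eps was arbitrary and m* >= 0, the outer measure is 0.

0


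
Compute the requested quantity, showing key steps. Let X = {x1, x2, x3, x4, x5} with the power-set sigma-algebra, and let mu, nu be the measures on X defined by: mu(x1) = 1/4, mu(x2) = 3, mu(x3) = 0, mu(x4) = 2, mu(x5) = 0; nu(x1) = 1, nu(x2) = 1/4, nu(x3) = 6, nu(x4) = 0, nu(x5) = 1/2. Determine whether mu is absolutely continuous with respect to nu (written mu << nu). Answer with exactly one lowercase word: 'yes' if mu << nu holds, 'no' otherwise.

mu << nu means: every nu-null measurable set is also mu-null; equivalently, for every atom x, if nu({x}) = 0 then mu({x}) = 0.
Checking each atom:
  x1: nu = 1 > 0 -> no constraint.
  x2: nu = 1/4 > 0 -> no constraint.
  x3: nu = 6 > 0 -> no constraint.
  x4: nu = 0, mu = 2 > 0 -> violates mu << nu.
  x5: nu = 1/2 > 0 -> no constraint.
The atom(s) x4 violate the condition (nu = 0 but mu > 0). Therefore mu is NOT absolutely continuous w.r.t. nu.

no


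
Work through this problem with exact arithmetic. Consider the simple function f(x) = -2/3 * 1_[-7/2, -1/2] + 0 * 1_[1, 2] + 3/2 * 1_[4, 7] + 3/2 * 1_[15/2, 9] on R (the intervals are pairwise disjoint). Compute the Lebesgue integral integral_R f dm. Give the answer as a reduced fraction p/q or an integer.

For a simple function f = sum_i c_i * 1_{A_i} with disjoint A_i,
  integral f dm = sum_i c_i * m(A_i).
Lengths of the A_i:
  m(A_1) = -1/2 - (-7/2) = 3.
  m(A_2) = 2 - 1 = 1.
  m(A_3) = 7 - 4 = 3.
  m(A_4) = 9 - 15/2 = 3/2.
Contributions c_i * m(A_i):
  (-2/3) * (3) = -2.
  (0) * (1) = 0.
  (3/2) * (3) = 9/2.
  (3/2) * (3/2) = 9/4.
Total: -2 + 0 + 9/2 + 9/4 = 19/4.

19/4


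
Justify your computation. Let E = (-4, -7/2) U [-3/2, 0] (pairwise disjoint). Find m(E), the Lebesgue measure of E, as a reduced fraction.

For pairwise disjoint intervals, m(union_i I_i) = sum_i m(I_i),
and m is invariant under swapping open/closed endpoints (single points have measure 0).
So m(E) = sum_i (b_i - a_i).
  I_1 has length -7/2 - (-4) = 1/2.
  I_2 has length 0 - (-3/2) = 3/2.
Summing:
  m(E) = 1/2 + 3/2 = 2.

2


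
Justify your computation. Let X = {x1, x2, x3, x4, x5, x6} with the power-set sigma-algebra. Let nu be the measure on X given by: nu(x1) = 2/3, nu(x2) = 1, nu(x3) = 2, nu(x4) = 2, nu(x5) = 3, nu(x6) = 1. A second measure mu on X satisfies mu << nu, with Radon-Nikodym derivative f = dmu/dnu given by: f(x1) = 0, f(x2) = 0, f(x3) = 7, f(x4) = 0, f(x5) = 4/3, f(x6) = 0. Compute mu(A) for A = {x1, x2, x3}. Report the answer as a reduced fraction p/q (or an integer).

By the defining property of the Radon-Nikodym derivative, for every measurable set A,
  mu(A) = integral_A f dnu.
Since nu is a discrete measure concentrated on the atoms of X, the integral over A reduces to the sum
  mu(A) = sum_{x in A} f(x) * nu({x}).
Computing each term:
  x1: f(x1) * nu(x1) = 0 * 2/3 = 0.
  x2: f(x2) * nu(x2) = 0 * 1 = 0.
  x3: f(x3) * nu(x3) = 7 * 2 = 14.
Summing: mu(A) = 0 + 0 + 14 = 14.

14


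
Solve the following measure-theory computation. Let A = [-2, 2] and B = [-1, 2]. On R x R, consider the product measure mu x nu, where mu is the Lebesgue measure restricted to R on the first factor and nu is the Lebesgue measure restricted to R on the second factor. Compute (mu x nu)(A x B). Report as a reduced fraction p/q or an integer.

For a measurable rectangle A x B, the product measure satisfies
  (mu x nu)(A x B) = mu(A) * nu(B).
  mu(A) = 4.
  nu(B) = 3.
  (mu x nu)(A x B) = 4 * 3 = 12.

12


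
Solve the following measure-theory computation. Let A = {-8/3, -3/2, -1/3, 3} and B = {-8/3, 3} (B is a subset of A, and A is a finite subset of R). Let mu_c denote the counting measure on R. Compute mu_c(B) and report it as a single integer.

Counting measure assigns mu_c(E) = |E| (number of elements) when E is finite.
B has 2 element(s), so mu_c(B) = 2.

2


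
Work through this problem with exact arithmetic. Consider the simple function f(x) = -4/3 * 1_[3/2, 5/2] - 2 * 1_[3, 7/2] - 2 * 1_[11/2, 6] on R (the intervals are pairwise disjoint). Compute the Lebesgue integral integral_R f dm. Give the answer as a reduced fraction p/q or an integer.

For a simple function f = sum_i c_i * 1_{A_i} with disjoint A_i,
  integral f dm = sum_i c_i * m(A_i).
Lengths of the A_i:
  m(A_1) = 5/2 - 3/2 = 1.
  m(A_2) = 7/2 - 3 = 1/2.
  m(A_3) = 6 - 11/2 = 1/2.
Contributions c_i * m(A_i):
  (-4/3) * (1) = -4/3.
  (-2) * (1/2) = -1.
  (-2) * (1/2) = -1.
Total: -4/3 - 1 - 1 = -10/3.

-10/3


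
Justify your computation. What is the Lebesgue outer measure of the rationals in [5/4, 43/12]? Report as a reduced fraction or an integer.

E = Q cap [5/4, 43/12] is a subset of Q, which is countable. Enumerate Q = {q_1, q_2, ...}; for any eps > 0, cover q_k by the open interval (q_k - eps/2^(k+1), q_k + eps/2^(k+1)), of length eps/2^k. The total cover length is sum_{k>=1} eps/2^k = eps. Hence m*(E) <= m*(Q) <= eps for every eps > 0, and since outer measure is non-negative, m*(E) = 0.

0


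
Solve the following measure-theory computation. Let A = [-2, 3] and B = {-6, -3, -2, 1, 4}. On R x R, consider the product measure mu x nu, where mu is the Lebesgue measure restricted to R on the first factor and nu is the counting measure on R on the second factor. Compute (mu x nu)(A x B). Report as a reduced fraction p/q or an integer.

For a measurable rectangle A x B, the product measure satisfies
  (mu x nu)(A x B) = mu(A) * nu(B).
  mu(A) = 5.
  nu(B) = 5.
  (mu x nu)(A x B) = 5 * 5 = 25.

25


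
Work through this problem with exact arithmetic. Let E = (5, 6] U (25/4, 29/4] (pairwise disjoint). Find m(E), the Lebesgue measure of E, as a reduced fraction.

For pairwise disjoint intervals, m(union_i I_i) = sum_i m(I_i),
and m is invariant under swapping open/closed endpoints (single points have measure 0).
So m(E) = sum_i (b_i - a_i).
  I_1 has length 6 - 5 = 1.
  I_2 has length 29/4 - 25/4 = 1.
Summing:
  m(E) = 1 + 1 = 2.

2


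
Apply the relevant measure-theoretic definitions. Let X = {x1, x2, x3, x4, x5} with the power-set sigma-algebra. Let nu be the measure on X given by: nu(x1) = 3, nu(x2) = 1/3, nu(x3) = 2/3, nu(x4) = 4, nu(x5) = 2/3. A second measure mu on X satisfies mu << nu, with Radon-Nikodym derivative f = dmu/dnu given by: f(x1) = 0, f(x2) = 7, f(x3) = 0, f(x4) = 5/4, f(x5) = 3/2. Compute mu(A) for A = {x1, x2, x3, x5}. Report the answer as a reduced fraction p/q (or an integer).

By the defining property of the Radon-Nikodym derivative, for every measurable set A,
  mu(A) = integral_A f dnu.
Since nu is a discrete measure concentrated on the atoms of X, the integral over A reduces to the sum
  mu(A) = sum_{x in A} f(x) * nu({x}).
Computing each term:
  x1: f(x1) * nu(x1) = 0 * 3 = 0.
  x2: f(x2) * nu(x2) = 7 * 1/3 = 7/3.
  x3: f(x3) * nu(x3) = 0 * 2/3 = 0.
  x5: f(x5) * nu(x5) = 3/2 * 2/3 = 1.
Summing: mu(A) = 0 + 7/3 + 0 + 1 = 10/3.

10/3


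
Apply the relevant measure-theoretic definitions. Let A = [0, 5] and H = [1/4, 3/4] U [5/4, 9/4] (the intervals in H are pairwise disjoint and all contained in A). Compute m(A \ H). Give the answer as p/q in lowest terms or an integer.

The ambient interval has length m(A) = 5 - 0 = 5.
Since the holes are disjoint and sit inside A, by finite additivity
  m(H) = sum_i (b_i - a_i), and m(A \ H) = m(A) - m(H).
Computing the hole measures:
  m(H_1) = 3/4 - 1/4 = 1/2.
  m(H_2) = 9/4 - 5/4 = 1.
Summed: m(H) = 1/2 + 1 = 3/2.
So m(A \ H) = 5 - 3/2 = 7/2.

7/2


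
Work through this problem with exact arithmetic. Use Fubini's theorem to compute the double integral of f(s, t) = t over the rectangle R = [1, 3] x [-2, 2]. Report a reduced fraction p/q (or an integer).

f(s, t) is a tensor product of a function of s and a function of t, and both factors are bounded continuous (hence Lebesgue integrable) on the rectangle, so Fubini's theorem applies:
  integral_R f d(m x m) = (integral_a1^b1 1 ds) * (integral_a2^b2 t dt).
Inner integral in s: integral_{1}^{3} 1 ds = (3^1 - 1^1)/1
  = 2.
Inner integral in t: integral_{-2}^{2} t dt = (2^2 - (-2)^2)/2
  = 0.
Product: (2) * (0) = 0.

0


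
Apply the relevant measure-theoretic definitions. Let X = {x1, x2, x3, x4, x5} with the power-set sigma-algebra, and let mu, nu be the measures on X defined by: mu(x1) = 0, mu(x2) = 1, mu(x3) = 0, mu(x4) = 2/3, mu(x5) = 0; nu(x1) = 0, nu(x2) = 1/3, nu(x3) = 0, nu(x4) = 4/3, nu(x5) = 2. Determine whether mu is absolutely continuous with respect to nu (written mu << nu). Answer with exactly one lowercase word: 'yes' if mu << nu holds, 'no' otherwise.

mu << nu means: every nu-null measurable set is also mu-null; equivalently, for every atom x, if nu({x}) = 0 then mu({x}) = 0.
Checking each atom:
  x1: nu = 0, mu = 0 -> consistent with mu << nu.
  x2: nu = 1/3 > 0 -> no constraint.
  x3: nu = 0, mu = 0 -> consistent with mu << nu.
  x4: nu = 4/3 > 0 -> no constraint.
  x5: nu = 2 > 0 -> no constraint.
No atom violates the condition. Therefore mu << nu.

yes


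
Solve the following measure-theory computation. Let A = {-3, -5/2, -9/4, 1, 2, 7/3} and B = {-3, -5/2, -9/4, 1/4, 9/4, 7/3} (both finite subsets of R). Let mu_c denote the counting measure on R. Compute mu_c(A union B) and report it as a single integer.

Counting measure on a finite set equals cardinality. By inclusion-exclusion, |A union B| = |A| + |B| - |A cap B|.
|A| = 6, |B| = 6, |A cap B| = 4.
So mu_c(A union B) = 6 + 6 - 4 = 8.

8


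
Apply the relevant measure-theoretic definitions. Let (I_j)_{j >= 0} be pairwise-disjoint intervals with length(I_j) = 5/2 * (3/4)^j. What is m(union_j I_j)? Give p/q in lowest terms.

By countable additivity of the Lebesgue measure on pairwise disjoint measurable sets,
  m(union_{j >= 0} I_j) = sum_{j >= 0} m(I_j) = sum_{j >= 0} a * r^j,
  with a = 5/2 and r = 3/4.
Since 0 < r = 3/4 < 1, the geometric series converges:
  sum_{j >= 0} a * r^j = a / (1 - r).
  = 5/2 / (1 - 3/4)
  = 5/2 / (1/4)
  = 10.

10


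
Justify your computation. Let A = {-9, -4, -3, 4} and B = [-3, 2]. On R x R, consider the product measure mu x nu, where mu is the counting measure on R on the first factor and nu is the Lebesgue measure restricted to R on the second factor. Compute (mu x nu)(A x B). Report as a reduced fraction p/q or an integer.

For a measurable rectangle A x B, the product measure satisfies
  (mu x nu)(A x B) = mu(A) * nu(B).
  mu(A) = 4.
  nu(B) = 5.
  (mu x nu)(A x B) = 4 * 5 = 20.

20


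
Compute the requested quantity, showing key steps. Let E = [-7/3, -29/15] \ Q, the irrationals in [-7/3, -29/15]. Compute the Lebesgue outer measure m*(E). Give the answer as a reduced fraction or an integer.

The interval I = [-7/3, -29/15] has m(I) = -29/15 - (-7/3) = 2/5 (endpoints are measure-zero, so open/closed/half-open agree). Write I = (I cap Q) u (I \ Q). The rationals in I are countable, so m*(I cap Q) = 0 (cover each rational by intervals whose total length is arbitrarily small). By countable subadditivity m*(I) <= m*(I cap Q) + m*(I \ Q), hence m*(I \ Q) >= m(I) = 2/5. The reverse inequality m*(I \ Q) <= m*(I) = 2/5 is trivial since (I \ Q) is a subset of I. Therefore m*(I \ Q) = 2/5.

2/5


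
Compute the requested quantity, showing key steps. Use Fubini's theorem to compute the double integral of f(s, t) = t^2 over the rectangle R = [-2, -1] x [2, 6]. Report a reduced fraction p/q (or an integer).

f(s, t) is a tensor product of a function of s and a function of t, and both factors are bounded continuous (hence Lebesgue integrable) on the rectangle, so Fubini's theorem applies:
  integral_R f d(m x m) = (integral_a1^b1 1 ds) * (integral_a2^b2 t^2 dt).
Inner integral in s: integral_{-2}^{-1} 1 ds = ((-1)^1 - (-2)^1)/1
  = 1.
Inner integral in t: integral_{2}^{6} t^2 dt = (6^3 - 2^3)/3
  = 208/3.
Product: (1) * (208/3) = 208/3.

208/3


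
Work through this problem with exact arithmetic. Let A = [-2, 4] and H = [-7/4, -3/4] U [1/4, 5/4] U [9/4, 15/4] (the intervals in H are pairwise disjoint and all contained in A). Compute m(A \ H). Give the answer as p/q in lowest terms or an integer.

The ambient interval has length m(A) = 4 - (-2) = 6.
Since the holes are disjoint and sit inside A, by finite additivity
  m(H) = sum_i (b_i - a_i), and m(A \ H) = m(A) - m(H).
Computing the hole measures:
  m(H_1) = -3/4 - (-7/4) = 1.
  m(H_2) = 5/4 - 1/4 = 1.
  m(H_3) = 15/4 - 9/4 = 3/2.
Summed: m(H) = 1 + 1 + 3/2 = 7/2.
So m(A \ H) = 6 - 7/2 = 5/2.

5/2


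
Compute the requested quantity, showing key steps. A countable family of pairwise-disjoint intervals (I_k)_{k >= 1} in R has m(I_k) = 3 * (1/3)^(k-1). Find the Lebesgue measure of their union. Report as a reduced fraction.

By countable additivity of the Lebesgue measure on pairwise disjoint measurable sets,
  m(union_{k >= 1} I_k) = sum_{k >= 1} m(I_k) = sum_{k >= 1} a * r^(k-1),
  with a = 3 and r = 1/3.
Since 0 < r = 1/3 < 1, the geometric series converges:
  sum_{k >= 1} a * r^(k-1) = a / (1 - r).
  = 3 / (1 - 1/3)
  = 3 / (2/3)
  = 9/2.

9/2


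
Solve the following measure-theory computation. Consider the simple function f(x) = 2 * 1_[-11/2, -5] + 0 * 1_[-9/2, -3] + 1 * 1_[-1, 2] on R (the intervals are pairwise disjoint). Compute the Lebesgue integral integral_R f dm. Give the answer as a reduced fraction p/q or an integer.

For a simple function f = sum_i c_i * 1_{A_i} with disjoint A_i,
  integral f dm = sum_i c_i * m(A_i).
Lengths of the A_i:
  m(A_1) = -5 - (-11/2) = 1/2.
  m(A_2) = -3 - (-9/2) = 3/2.
  m(A_3) = 2 - (-1) = 3.
Contributions c_i * m(A_i):
  (2) * (1/2) = 1.
  (0) * (3/2) = 0.
  (1) * (3) = 3.
Total: 1 + 0 + 3 = 4.

4


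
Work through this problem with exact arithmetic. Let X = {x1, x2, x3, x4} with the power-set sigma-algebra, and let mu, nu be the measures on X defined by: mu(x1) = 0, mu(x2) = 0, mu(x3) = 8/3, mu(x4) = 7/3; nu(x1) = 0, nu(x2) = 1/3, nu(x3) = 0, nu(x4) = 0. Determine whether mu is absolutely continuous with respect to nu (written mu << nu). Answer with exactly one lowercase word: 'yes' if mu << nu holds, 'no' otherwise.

mu << nu means: every nu-null measurable set is also mu-null; equivalently, for every atom x, if nu({x}) = 0 then mu({x}) = 0.
Checking each atom:
  x1: nu = 0, mu = 0 -> consistent with mu << nu.
  x2: nu = 1/3 > 0 -> no constraint.
  x3: nu = 0, mu = 8/3 > 0 -> violates mu << nu.
  x4: nu = 0, mu = 7/3 > 0 -> violates mu << nu.
The atom(s) x3, x4 violate the condition (nu = 0 but mu > 0). Therefore mu is NOT absolutely continuous w.r.t. nu.

no


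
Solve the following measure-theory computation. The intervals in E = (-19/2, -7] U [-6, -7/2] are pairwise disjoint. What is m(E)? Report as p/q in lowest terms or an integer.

For pairwise disjoint intervals, m(union_i I_i) = sum_i m(I_i),
and m is invariant under swapping open/closed endpoints (single points have measure 0).
So m(E) = sum_i (b_i - a_i).
  I_1 has length -7 - (-19/2) = 5/2.
  I_2 has length -7/2 - (-6) = 5/2.
Summing:
  m(E) = 5/2 + 5/2 = 5.

5


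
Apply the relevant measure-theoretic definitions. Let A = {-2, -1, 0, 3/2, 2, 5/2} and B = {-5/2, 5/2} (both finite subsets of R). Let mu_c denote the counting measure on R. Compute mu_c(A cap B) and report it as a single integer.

Counting measure on a finite set equals cardinality. mu_c(A cap B) = |A cap B| (elements appearing in both).
Enumerating the elements of A that also lie in B gives 1 element(s).
So mu_c(A cap B) = 1.

1


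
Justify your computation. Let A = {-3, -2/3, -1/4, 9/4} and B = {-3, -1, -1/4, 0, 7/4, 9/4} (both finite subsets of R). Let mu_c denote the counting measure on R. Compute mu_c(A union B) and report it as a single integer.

Counting measure on a finite set equals cardinality. By inclusion-exclusion, |A union B| = |A| + |B| - |A cap B|.
|A| = 4, |B| = 6, |A cap B| = 3.
So mu_c(A union B) = 4 + 6 - 3 = 7.

7


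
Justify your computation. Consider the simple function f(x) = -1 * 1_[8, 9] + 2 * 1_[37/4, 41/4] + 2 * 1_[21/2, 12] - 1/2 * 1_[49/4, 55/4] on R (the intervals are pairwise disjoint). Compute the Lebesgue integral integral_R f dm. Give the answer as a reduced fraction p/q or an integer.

For a simple function f = sum_i c_i * 1_{A_i} with disjoint A_i,
  integral f dm = sum_i c_i * m(A_i).
Lengths of the A_i:
  m(A_1) = 9 - 8 = 1.
  m(A_2) = 41/4 - 37/4 = 1.
  m(A_3) = 12 - 21/2 = 3/2.
  m(A_4) = 55/4 - 49/4 = 3/2.
Contributions c_i * m(A_i):
  (-1) * (1) = -1.
  (2) * (1) = 2.
  (2) * (3/2) = 3.
  (-1/2) * (3/2) = -3/4.
Total: -1 + 2 + 3 - 3/4 = 13/4.

13/4


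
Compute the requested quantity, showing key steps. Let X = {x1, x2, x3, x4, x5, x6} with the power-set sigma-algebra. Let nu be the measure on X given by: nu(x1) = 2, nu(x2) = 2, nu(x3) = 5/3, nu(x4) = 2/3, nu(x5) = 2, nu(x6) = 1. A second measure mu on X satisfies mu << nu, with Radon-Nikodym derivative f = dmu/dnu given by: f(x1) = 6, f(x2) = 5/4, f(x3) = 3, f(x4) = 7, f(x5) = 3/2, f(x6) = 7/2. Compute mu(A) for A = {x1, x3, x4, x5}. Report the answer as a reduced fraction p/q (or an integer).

By the defining property of the Radon-Nikodym derivative, for every measurable set A,
  mu(A) = integral_A f dnu.
Since nu is a discrete measure concentrated on the atoms of X, the integral over A reduces to the sum
  mu(A) = sum_{x in A} f(x) * nu({x}).
Computing each term:
  x1: f(x1) * nu(x1) = 6 * 2 = 12.
  x3: f(x3) * nu(x3) = 3 * 5/3 = 5.
  x4: f(x4) * nu(x4) = 7 * 2/3 = 14/3.
  x5: f(x5) * nu(x5) = 3/2 * 2 = 3.
Summing: mu(A) = 12 + 5 + 14/3 + 3 = 74/3.

74/3
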